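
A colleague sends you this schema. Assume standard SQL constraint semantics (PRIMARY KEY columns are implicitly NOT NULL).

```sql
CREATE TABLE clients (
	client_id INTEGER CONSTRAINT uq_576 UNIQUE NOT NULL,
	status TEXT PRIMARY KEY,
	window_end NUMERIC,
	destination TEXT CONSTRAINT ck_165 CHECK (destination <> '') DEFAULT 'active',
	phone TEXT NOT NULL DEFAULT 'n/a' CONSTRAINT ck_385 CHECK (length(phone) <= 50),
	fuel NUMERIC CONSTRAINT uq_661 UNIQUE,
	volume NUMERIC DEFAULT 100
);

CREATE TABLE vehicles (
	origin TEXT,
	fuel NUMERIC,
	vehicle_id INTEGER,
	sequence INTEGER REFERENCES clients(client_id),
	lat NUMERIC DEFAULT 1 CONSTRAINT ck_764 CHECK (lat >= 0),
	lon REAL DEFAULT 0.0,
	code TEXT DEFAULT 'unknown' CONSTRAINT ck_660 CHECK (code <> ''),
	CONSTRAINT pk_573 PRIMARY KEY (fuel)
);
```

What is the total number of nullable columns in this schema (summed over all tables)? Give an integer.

clients: 4 nullable (window_end, destination, fuel, volume — PK (status) and explicit NOT NULL columns excluded).
vehicles: 6 nullable (origin, vehicle_id, sequence, lat, lon, code — PK (fuel) and explicit NOT NULL columns excluded).
Total: 4 + 6 = 10.

10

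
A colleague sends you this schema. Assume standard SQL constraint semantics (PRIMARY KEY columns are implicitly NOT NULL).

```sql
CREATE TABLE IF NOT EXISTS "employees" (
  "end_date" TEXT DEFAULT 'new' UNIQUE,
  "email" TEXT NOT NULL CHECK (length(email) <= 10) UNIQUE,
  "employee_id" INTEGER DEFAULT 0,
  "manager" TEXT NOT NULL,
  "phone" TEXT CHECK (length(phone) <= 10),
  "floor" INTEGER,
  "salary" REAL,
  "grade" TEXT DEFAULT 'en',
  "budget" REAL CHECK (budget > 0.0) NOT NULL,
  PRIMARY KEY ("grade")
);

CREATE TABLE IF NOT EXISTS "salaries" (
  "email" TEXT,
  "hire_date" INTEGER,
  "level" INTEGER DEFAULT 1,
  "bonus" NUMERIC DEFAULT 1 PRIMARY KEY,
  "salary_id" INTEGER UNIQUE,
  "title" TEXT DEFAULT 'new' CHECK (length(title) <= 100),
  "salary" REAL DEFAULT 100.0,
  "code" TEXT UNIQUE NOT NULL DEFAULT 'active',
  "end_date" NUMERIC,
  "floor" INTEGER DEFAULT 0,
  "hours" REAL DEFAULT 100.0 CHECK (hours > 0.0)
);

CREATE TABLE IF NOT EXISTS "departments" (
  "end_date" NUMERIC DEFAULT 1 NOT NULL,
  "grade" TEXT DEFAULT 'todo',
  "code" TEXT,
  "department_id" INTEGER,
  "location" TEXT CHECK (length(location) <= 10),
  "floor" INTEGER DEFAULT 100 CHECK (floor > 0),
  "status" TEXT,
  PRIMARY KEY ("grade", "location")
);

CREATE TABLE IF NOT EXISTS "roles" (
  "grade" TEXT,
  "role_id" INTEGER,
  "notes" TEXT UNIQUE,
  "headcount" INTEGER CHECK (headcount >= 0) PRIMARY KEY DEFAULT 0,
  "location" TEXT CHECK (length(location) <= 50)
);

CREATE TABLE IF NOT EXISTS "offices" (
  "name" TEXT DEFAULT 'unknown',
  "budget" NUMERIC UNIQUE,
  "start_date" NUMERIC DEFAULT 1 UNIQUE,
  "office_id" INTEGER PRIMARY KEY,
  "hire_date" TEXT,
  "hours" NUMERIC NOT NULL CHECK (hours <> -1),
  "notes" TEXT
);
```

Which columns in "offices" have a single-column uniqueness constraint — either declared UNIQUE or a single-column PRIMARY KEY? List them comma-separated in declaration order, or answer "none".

budget, start_date, office_id

- name: no UNIQUE or single-column PK constraint.
- budget: declared UNIQUE → unique.
- start_date: declared UNIQUE → unique.
- office_id: single-column PRIMARY KEY → unique.
- hire_date: no UNIQUE or single-column PK constraint.
- hours: no UNIQUE or single-column PK constraint.
- notes: no UNIQUE or single-column PK constraint.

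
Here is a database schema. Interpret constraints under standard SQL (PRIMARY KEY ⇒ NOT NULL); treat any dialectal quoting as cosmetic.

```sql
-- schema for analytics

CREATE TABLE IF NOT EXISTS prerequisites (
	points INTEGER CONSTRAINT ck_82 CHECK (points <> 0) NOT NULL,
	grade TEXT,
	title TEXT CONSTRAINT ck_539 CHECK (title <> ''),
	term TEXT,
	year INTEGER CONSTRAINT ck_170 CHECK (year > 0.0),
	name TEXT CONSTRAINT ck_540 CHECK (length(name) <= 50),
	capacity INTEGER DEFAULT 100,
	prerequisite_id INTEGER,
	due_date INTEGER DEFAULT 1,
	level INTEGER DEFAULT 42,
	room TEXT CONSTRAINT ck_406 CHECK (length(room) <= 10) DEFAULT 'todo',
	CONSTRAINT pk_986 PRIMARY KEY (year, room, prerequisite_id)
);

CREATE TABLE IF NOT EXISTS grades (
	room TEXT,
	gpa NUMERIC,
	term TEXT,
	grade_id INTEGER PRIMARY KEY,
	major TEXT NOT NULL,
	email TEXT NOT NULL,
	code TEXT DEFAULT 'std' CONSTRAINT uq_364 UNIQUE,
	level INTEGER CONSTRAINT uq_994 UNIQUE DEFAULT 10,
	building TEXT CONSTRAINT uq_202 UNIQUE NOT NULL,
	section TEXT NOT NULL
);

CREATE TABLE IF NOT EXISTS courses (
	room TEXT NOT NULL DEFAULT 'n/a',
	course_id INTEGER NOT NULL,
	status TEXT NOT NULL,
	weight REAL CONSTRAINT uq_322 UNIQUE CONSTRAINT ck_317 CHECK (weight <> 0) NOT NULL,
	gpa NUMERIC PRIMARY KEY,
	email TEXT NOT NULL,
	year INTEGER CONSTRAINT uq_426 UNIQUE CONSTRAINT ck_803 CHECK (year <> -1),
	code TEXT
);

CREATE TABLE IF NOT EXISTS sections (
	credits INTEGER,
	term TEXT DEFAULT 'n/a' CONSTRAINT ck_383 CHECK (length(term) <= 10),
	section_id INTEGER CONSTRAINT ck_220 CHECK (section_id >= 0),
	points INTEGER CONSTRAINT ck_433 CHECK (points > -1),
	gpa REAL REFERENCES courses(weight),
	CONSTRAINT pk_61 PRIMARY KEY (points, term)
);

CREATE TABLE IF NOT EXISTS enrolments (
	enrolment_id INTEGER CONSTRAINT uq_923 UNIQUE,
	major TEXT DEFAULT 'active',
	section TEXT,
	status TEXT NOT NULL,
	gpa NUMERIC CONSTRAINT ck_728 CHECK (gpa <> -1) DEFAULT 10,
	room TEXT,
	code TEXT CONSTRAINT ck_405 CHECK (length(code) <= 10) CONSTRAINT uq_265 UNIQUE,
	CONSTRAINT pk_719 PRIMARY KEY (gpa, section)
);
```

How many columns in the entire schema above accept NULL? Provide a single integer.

prerequisites: 7 nullable (grade, title, term, name, capacity, due_date, level — PK (year, room, prerequisite_id) and explicit NOT NULL columns excluded).
grades: 5 nullable (room, gpa, term, code, level — PK (grade_id) and explicit NOT NULL columns excluded).
courses: 2 nullable (year, code — PK (gpa) and explicit NOT NULL columns excluded).
sections: 3 nullable (credits, section_id, gpa — PK (points, term) and explicit NOT NULL columns excluded).
enrolments: 4 nullable (enrolment_id, major, room, code — PK (gpa, section) and explicit NOT NULL columns excluded).
Total: 7 + 5 + 2 + 3 + 4 = 21.

21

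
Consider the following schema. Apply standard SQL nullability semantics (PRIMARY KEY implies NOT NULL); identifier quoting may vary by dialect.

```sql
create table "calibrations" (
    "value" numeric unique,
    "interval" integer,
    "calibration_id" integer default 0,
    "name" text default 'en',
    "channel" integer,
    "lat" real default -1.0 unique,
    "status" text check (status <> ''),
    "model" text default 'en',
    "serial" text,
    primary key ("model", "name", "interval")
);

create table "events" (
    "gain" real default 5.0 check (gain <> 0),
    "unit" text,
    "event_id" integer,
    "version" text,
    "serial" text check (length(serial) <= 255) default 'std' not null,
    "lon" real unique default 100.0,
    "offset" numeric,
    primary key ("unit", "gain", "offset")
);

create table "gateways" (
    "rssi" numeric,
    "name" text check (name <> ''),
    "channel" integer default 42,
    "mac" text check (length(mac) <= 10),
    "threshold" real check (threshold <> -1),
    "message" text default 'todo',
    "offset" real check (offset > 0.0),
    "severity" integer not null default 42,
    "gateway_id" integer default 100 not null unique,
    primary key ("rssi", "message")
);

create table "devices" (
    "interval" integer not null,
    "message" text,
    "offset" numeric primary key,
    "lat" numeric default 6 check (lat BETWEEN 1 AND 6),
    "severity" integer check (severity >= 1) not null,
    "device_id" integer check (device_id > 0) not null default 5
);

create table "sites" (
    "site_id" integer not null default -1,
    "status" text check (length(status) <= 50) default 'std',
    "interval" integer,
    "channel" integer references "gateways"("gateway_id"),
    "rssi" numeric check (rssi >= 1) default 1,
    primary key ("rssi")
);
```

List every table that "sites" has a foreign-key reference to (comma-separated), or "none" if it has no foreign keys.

- channel REFERENCES gateways(gateway_id).

gateways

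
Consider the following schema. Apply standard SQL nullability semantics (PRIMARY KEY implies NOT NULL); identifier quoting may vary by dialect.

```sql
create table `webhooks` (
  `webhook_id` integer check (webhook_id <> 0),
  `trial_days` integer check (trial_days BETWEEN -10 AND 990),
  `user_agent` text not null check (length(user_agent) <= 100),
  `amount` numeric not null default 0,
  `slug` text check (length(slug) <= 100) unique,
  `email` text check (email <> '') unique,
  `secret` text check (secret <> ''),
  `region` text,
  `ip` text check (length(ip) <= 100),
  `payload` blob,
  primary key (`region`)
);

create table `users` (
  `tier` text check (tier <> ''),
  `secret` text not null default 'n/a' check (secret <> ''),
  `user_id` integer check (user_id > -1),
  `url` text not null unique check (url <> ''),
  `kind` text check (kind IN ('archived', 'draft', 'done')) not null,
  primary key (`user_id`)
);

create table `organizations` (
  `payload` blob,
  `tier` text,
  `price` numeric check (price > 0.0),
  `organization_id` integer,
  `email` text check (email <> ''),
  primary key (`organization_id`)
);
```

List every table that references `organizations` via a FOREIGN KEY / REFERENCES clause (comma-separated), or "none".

none

No REFERENCES clause anywhere in the schema names organizations.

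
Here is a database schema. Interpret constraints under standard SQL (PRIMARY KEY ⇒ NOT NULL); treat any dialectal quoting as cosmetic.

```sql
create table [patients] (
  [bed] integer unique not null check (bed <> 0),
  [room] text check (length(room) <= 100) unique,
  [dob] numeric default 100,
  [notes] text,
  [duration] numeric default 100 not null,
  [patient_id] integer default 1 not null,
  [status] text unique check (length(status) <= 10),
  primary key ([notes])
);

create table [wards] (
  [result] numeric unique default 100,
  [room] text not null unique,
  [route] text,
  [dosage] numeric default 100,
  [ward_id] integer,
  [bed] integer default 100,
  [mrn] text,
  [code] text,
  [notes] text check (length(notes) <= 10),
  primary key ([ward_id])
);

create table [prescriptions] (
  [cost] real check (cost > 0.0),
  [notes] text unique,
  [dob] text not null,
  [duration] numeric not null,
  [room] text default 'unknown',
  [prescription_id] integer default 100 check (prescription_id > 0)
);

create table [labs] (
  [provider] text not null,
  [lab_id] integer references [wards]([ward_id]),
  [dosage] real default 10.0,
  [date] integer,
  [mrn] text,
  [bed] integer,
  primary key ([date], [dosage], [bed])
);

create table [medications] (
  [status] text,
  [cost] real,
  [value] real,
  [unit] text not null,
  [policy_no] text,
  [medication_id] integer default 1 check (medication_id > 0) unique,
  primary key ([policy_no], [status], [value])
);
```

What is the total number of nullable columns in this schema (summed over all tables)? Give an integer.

18

patients: 3 nullable (room, dob, status — PK (notes) and explicit NOT NULL columns excluded).
wards: 7 nullable (result, route, dosage, bed, mrn, code, notes — PK (ward_id) and explicit NOT NULL columns excluded).
prescriptions: 4 nullable (cost, notes, room, prescription_id — PK none and explicit NOT NULL columns excluded).
labs: 2 nullable (lab_id, mrn — PK (date, dosage, bed) and explicit NOT NULL columns excluded).
medications: 2 nullable (cost, medication_id — PK (policy_no, status, value) and explicit NOT NULL columns excluded).
Total: 3 + 7 + 4 + 2 + 2 = 18.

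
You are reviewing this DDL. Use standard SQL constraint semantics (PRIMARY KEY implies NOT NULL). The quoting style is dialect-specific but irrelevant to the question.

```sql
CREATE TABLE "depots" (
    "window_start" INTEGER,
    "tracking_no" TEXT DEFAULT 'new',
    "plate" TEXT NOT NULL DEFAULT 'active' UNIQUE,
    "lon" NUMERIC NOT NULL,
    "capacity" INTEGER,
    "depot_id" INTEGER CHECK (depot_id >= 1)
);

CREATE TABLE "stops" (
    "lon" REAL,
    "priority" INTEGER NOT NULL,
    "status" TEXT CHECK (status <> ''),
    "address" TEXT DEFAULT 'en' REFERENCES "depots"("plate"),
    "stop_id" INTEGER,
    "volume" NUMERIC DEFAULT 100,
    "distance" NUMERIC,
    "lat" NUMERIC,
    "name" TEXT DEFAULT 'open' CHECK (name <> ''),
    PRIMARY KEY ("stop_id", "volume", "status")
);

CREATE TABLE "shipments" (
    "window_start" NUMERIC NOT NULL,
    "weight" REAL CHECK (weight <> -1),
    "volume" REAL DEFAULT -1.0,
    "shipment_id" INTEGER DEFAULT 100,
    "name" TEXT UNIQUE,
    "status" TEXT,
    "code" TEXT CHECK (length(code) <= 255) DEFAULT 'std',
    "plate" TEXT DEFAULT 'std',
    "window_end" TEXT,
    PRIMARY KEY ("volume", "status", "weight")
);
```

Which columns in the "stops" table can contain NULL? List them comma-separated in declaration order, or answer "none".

lon, address, distance, lat, name

- lon: no NOT NULL constraint applies → nullable.
- priority: declared NOT NULL → not nullable.
- status: part of the PRIMARY KEY, which implies NOT NULL → not nullable.
- address: a foreign key column may be NULL unless separately constrained → nullable.
- stop_id: part of the PRIMARY KEY, which implies NOT NULL → not nullable.
- volume: part of the PRIMARY KEY, which implies NOT NULL → not nullable.
- distance: no NOT NULL constraint applies → nullable.
- lat: no NOT NULL constraint applies → nullable.
- name: CHECK does not forbid NULL (a CHECK constraint passes when its expression is NULL) → nullable.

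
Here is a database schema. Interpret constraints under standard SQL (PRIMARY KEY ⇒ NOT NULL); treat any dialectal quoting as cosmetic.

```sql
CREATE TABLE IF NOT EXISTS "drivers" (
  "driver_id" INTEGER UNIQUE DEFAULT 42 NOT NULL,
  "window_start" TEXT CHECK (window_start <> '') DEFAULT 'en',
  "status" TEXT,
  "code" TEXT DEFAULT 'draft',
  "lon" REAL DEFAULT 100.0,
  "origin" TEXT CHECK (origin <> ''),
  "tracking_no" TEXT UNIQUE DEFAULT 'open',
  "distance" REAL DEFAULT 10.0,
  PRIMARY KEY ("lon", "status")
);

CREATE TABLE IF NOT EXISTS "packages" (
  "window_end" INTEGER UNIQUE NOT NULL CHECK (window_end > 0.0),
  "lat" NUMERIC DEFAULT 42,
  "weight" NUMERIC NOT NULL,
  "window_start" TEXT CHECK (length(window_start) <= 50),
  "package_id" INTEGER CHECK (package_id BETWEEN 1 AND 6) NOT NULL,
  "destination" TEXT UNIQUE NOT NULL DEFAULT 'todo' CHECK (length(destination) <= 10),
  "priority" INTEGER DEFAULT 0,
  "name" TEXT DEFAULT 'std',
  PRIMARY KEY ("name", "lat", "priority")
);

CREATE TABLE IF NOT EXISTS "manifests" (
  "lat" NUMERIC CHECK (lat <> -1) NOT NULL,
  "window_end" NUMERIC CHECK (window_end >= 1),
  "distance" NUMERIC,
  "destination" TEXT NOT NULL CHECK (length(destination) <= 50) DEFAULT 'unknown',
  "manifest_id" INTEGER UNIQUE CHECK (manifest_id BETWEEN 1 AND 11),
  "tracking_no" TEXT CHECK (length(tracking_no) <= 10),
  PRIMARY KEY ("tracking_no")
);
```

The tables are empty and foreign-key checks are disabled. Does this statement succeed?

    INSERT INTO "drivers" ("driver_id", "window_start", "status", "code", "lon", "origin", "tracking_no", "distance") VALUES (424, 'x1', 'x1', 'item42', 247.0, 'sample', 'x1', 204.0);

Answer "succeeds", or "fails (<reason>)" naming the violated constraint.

NOT NULL columns: driver_id is supplied; lon is supplied; status is supplied.
CHECK constraints: 'x1' satisfies (window_start <> ''); 'sample' satisfies (origin <> '').
No constraint is violated.

succeeds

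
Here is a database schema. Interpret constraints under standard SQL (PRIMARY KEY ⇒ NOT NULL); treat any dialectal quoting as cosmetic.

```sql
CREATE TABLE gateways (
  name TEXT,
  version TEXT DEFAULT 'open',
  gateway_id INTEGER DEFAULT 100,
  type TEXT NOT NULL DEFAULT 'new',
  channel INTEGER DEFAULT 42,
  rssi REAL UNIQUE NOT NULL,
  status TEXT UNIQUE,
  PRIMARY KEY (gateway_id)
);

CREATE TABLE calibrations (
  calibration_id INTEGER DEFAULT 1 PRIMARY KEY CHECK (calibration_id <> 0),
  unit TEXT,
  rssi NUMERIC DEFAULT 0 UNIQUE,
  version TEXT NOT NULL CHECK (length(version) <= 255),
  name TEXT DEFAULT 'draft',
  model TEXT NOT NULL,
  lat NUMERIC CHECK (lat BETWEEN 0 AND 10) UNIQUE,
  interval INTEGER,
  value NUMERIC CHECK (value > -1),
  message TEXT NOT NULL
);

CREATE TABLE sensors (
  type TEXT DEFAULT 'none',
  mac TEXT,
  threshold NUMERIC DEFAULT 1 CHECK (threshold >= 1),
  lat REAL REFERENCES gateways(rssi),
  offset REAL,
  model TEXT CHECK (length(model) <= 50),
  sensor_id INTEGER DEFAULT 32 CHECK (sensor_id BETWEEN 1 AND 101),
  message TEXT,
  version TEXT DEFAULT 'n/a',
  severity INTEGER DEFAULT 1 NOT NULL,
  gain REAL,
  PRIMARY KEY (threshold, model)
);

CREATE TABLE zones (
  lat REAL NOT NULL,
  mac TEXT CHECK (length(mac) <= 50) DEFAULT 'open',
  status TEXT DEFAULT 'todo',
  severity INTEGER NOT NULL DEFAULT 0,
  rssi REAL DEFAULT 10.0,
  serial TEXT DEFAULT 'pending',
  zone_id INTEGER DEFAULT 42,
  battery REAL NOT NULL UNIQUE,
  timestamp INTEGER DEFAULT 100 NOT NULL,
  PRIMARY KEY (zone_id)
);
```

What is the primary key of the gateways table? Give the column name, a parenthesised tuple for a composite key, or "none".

gateway_id is declared PRIMARY KEY as a table-level PRIMARY KEY clause.

gateway_id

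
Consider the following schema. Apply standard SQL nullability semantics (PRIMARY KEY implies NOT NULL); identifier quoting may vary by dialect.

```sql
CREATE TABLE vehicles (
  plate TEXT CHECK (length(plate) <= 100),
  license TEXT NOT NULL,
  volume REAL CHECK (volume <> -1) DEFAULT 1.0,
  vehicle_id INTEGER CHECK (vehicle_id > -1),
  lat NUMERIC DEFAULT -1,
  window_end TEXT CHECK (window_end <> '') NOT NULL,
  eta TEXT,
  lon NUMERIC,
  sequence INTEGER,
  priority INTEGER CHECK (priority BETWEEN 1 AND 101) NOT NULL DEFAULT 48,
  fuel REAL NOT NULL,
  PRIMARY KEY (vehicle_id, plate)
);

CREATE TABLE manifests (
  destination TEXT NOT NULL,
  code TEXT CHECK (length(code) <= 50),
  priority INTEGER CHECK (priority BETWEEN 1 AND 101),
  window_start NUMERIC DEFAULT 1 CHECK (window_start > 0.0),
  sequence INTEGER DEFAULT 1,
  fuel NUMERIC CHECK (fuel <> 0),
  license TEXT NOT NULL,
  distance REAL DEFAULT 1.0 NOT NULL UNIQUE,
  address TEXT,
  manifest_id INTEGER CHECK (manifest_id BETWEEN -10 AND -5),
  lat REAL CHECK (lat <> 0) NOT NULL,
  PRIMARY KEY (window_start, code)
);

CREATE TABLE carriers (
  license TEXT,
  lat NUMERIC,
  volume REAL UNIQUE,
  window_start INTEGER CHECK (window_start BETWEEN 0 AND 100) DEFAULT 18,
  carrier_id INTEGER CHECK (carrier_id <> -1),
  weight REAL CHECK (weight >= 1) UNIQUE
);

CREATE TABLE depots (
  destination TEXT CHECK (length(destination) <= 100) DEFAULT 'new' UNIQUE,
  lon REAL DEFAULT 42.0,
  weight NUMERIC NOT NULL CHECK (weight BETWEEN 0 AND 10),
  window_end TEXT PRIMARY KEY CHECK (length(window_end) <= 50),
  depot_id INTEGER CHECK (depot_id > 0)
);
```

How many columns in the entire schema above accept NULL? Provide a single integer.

19

vehicles: 5 nullable (volume, lat, eta, lon, sequence — PK (vehicle_id, plate) and explicit NOT NULL columns excluded).
manifests: 5 nullable (priority, sequence, fuel, address, manifest_id — PK (window_start, code) and explicit NOT NULL columns excluded).
carriers: 6 nullable (license, lat, volume, window_start, carrier_id, weight — PK none and explicit NOT NULL columns excluded).
depots: 3 nullable (destination, lon, depot_id — PK (window_end) and explicit NOT NULL columns excluded).
Total: 5 + 5 + 6 + 3 = 19.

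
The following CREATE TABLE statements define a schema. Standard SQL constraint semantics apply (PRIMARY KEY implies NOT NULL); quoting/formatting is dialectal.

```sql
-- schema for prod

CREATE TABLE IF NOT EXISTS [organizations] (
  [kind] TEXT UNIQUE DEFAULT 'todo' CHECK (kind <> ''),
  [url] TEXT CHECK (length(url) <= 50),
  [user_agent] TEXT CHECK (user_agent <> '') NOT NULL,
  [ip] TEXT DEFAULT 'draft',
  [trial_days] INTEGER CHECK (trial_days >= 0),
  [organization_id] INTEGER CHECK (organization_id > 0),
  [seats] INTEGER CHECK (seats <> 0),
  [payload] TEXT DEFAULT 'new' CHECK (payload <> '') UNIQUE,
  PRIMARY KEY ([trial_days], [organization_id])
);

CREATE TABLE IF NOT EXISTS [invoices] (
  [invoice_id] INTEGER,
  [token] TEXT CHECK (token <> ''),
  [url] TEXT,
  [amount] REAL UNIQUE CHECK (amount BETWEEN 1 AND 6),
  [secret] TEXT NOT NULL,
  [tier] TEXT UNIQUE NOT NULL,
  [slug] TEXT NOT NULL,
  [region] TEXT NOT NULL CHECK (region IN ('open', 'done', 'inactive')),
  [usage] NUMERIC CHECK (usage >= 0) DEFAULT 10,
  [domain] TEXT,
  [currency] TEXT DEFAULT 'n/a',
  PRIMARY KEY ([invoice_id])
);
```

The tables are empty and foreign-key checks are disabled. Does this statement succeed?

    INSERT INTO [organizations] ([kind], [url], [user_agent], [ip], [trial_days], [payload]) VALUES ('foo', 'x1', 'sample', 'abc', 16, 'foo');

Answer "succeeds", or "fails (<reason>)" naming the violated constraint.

fails (NOT NULL on organization_id)

organization_id is omitted from the column list and has no DEFAULT, so it would receive NULL.
But organization_id is part of the PRIMARY KEY (implied NOT NULL).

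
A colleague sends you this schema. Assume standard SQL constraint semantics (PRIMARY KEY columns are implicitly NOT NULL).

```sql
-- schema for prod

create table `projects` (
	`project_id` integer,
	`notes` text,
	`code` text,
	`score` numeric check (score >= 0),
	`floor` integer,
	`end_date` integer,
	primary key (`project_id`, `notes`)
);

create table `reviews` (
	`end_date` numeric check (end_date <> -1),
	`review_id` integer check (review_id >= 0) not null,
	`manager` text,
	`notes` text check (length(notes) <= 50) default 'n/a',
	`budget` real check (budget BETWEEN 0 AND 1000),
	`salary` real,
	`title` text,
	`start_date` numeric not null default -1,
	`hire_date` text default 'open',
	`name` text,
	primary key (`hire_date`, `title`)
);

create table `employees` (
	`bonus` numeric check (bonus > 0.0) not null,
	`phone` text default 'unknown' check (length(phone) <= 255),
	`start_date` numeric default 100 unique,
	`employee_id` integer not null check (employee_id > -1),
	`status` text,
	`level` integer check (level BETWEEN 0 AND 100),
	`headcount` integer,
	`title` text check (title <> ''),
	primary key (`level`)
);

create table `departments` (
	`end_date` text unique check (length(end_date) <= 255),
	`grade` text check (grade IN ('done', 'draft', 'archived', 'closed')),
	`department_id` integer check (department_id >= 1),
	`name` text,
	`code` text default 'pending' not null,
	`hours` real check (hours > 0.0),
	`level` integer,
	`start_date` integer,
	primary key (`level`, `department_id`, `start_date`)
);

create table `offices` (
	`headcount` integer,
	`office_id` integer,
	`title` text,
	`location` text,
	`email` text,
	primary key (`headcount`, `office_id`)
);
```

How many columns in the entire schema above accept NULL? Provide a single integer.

projects: 4 nullable (code, score, floor, end_date — PK (project_id, notes) and explicit NOT NULL columns excluded).
reviews: 6 nullable (end_date, manager, notes, budget, salary, name — PK (hire_date, title) and explicit NOT NULL columns excluded).
employees: 5 nullable (phone, start_date, status, headcount, title — PK (level) and explicit NOT NULL columns excluded).
departments: 4 nullable (end_date, grade, name, hours — PK (level, department_id, start_date) and explicit NOT NULL columns excluded).
offices: 3 nullable (title, location, email — PK (headcount, office_id) and explicit NOT NULL columns excluded).
Total: 4 + 6 + 5 + 4 + 3 = 22.

22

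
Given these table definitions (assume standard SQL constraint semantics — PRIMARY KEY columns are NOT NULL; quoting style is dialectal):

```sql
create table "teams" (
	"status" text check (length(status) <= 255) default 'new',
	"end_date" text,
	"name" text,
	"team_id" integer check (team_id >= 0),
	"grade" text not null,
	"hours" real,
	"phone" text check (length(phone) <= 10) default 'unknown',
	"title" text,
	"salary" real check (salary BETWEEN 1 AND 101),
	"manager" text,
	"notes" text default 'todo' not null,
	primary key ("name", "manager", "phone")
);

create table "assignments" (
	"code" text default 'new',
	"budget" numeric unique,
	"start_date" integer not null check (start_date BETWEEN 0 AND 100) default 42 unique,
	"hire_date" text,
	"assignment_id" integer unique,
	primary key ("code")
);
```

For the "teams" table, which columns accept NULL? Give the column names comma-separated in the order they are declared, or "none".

- status: CHECK does not forbid NULL (a CHECK constraint passes when its expression is NULL) → nullable.
- end_date: no NOT NULL constraint applies → nullable.
- name: part of the PRIMARY KEY, which implies NOT NULL → not nullable.
- team_id: CHECK does not forbid NULL (a CHECK constraint passes when its expression is NULL) → nullable.
- grade: declared NOT NULL → not nullable.
- hours: no NOT NULL constraint applies → nullable.
- phone: part of the PRIMARY KEY, which implies NOT NULL → not nullable.
- title: no NOT NULL constraint applies → nullable.
- salary: CHECK does not forbid NULL (a CHECK constraint passes when its expression is NULL) → nullable.
- manager: part of the PRIMARY KEY, which implies NOT NULL → not nullable.
- notes: declared NOT NULL → not nullable.

status, end_date, team_id, hours, title, salary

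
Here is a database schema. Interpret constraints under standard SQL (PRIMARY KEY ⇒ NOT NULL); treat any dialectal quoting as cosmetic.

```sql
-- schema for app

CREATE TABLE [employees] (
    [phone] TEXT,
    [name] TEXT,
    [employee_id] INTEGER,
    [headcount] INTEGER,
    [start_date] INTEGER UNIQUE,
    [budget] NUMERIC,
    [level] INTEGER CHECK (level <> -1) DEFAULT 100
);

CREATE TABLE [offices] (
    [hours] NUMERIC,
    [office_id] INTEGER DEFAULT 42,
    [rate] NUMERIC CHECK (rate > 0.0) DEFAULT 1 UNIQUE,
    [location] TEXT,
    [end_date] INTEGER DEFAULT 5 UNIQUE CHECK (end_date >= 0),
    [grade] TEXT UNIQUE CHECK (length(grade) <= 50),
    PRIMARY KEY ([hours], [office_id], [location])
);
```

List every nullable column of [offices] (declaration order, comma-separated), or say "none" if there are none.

- hours: part of the PRIMARY KEY, which implies NOT NULL → not nullable.
- office_id: part of the PRIMARY KEY, which implies NOT NULL → not nullable.
- rate: CHECK does not forbid NULL (a CHECK constraint passes when its expression is NULL) → nullable.
- location: part of the PRIMARY KEY, which implies NOT NULL → not nullable.
- end_date: CHECK does not forbid NULL (a CHECK constraint passes when its expression is NULL) → nullable.
- grade: CHECK does not forbid NULL (a CHECK constraint passes when its expression is NULL) → nullable.

rate, end_date, grade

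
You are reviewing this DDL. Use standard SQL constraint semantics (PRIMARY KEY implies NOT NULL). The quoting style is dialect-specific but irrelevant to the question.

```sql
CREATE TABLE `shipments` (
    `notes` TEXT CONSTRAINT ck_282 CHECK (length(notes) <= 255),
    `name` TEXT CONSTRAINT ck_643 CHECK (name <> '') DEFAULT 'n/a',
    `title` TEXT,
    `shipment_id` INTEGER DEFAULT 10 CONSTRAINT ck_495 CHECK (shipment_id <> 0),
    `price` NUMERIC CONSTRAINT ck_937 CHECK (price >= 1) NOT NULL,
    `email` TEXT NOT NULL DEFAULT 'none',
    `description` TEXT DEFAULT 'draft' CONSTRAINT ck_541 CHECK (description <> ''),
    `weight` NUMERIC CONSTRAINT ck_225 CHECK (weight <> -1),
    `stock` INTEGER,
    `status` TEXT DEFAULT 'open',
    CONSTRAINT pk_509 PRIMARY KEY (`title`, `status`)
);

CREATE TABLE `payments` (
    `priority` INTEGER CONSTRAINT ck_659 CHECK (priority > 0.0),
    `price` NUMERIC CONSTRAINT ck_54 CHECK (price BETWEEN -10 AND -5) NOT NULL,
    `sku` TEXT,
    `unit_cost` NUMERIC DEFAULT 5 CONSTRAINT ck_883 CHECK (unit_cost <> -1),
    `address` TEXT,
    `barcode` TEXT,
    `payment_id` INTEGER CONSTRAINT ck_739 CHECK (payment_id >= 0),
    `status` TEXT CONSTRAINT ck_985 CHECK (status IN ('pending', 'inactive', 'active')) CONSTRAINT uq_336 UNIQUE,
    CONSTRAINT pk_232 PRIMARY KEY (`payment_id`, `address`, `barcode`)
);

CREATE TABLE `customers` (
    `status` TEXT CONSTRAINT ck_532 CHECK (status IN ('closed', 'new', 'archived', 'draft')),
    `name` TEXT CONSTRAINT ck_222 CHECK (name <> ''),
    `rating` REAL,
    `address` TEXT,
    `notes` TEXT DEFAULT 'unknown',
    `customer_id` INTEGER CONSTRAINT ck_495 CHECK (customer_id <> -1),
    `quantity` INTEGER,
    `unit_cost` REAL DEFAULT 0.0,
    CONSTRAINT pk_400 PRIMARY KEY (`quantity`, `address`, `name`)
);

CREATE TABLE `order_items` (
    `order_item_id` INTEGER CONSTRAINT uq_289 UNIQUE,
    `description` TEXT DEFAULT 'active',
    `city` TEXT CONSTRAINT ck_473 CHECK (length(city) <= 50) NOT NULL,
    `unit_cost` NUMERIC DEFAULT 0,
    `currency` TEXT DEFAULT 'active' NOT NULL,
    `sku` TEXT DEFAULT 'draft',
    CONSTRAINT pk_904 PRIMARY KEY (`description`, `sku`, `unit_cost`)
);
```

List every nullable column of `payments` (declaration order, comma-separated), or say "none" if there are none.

- priority: CHECK does not forbid NULL (a CHECK constraint passes when its expression is NULL) → nullable.
- price: declared NOT NULL → not nullable.
- sku: no NOT NULL constraint applies → nullable.
- unit_cost: CHECK does not forbid NULL (a CHECK constraint passes when its expression is NULL) → nullable.
- address: part of the PRIMARY KEY, which implies NOT NULL → not nullable.
- barcode: part of the PRIMARY KEY, which implies NOT NULL → not nullable.
- payment_id: part of the PRIMARY KEY, which implies NOT NULL → not nullable.
- status: CHECK does not forbid NULL (a CHECK constraint passes when its expression is NULL) → nullable.

priority, sku, unit_cost, status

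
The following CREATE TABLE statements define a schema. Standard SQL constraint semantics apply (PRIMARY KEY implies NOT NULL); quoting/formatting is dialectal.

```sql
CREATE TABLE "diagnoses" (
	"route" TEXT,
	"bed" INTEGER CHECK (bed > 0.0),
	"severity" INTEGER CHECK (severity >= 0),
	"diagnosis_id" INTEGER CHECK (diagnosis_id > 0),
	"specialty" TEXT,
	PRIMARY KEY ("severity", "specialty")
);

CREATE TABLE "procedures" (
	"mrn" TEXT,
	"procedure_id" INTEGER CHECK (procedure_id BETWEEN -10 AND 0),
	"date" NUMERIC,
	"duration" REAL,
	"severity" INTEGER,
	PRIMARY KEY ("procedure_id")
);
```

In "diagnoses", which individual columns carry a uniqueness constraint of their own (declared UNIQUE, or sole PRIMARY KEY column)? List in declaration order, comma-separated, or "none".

- route: no UNIQUE or single-column PK constraint.
- bed: no UNIQUE or single-column PK constraint.
- severity: part of a composite PRIMARY KEY — only the tuple is unique, not this column on its own.
- diagnosis_id: no UNIQUE or single-column PK constraint.
- specialty: part of a composite PRIMARY KEY — only the tuple is unique, not this column on its own.

none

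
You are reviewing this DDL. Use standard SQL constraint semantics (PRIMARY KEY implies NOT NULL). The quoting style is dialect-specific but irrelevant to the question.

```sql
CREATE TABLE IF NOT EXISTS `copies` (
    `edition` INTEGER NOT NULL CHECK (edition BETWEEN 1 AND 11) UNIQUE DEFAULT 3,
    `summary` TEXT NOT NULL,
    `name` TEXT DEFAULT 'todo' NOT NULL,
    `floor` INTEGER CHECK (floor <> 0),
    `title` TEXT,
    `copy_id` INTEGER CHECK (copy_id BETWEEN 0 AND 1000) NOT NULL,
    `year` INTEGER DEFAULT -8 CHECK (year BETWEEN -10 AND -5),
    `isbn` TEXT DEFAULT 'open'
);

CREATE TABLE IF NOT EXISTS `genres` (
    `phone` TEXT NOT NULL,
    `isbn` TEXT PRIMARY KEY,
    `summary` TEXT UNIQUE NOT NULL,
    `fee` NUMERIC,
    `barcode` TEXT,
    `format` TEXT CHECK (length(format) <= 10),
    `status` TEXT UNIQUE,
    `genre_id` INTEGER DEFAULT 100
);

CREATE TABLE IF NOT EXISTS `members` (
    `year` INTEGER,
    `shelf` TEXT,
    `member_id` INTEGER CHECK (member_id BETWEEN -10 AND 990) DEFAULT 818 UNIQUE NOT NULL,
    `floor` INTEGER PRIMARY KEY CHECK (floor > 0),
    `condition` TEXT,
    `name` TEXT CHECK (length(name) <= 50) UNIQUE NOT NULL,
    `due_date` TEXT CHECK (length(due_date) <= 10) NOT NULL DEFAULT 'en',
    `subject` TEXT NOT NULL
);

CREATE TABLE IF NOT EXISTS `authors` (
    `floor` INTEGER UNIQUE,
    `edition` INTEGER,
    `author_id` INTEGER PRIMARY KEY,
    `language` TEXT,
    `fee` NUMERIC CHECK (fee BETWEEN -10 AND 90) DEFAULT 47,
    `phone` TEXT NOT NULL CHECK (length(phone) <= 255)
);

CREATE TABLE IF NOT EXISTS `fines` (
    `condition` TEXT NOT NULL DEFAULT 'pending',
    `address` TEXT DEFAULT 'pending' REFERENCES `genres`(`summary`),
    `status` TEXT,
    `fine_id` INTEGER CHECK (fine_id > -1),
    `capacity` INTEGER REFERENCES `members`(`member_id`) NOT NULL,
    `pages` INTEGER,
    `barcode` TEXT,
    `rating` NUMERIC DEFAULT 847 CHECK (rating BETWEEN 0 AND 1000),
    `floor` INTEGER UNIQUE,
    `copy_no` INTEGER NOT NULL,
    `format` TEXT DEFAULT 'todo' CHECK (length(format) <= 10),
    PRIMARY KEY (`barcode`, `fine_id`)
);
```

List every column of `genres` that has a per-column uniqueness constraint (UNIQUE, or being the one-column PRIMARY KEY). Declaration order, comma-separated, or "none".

- phone: no UNIQUE or single-column PK constraint.
- isbn: single-column PRIMARY KEY → unique.
- summary: declared UNIQUE → unique.
- fee: no UNIQUE or single-column PK constraint.
- barcode: no UNIQUE or single-column PK constraint.
- format: no UNIQUE or single-column PK constraint.
- status: declared UNIQUE → unique.
- genre_id: no UNIQUE or single-column PK constraint.

isbn, summary, status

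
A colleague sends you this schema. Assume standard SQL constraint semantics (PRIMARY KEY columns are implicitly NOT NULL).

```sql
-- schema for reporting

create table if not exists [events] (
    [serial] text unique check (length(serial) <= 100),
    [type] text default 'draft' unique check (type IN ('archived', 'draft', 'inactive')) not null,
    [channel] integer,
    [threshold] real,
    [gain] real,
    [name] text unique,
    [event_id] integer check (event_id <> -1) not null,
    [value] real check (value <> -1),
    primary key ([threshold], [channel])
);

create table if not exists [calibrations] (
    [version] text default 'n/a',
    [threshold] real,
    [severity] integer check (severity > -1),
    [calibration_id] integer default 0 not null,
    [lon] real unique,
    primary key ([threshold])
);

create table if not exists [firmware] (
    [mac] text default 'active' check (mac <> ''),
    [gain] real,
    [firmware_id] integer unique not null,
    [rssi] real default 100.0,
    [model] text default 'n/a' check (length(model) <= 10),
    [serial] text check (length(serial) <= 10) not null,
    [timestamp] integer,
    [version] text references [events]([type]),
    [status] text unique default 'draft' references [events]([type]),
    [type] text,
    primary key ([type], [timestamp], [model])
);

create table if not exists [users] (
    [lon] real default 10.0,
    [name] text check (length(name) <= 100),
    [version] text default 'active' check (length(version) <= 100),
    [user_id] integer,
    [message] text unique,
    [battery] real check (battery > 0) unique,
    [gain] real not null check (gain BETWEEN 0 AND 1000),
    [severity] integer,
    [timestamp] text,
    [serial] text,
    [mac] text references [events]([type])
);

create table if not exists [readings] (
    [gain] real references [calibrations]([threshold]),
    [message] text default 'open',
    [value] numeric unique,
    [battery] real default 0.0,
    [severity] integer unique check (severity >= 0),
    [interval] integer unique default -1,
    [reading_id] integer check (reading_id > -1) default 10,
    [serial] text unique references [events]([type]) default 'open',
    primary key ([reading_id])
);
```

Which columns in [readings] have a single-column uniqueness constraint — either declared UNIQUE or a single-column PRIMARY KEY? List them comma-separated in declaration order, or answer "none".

value, severity, interval, reading_id, serial

- gain: no UNIQUE or single-column PK constraint.
- message: no UNIQUE or single-column PK constraint.
- value: declared UNIQUE → unique.
- battery: no UNIQUE or single-column PK constraint.
- severity: declared UNIQUE → unique.
- interval: declared UNIQUE → unique.
- reading_id: single-column PRIMARY KEY → unique.
- serial: declared UNIQUE → unique.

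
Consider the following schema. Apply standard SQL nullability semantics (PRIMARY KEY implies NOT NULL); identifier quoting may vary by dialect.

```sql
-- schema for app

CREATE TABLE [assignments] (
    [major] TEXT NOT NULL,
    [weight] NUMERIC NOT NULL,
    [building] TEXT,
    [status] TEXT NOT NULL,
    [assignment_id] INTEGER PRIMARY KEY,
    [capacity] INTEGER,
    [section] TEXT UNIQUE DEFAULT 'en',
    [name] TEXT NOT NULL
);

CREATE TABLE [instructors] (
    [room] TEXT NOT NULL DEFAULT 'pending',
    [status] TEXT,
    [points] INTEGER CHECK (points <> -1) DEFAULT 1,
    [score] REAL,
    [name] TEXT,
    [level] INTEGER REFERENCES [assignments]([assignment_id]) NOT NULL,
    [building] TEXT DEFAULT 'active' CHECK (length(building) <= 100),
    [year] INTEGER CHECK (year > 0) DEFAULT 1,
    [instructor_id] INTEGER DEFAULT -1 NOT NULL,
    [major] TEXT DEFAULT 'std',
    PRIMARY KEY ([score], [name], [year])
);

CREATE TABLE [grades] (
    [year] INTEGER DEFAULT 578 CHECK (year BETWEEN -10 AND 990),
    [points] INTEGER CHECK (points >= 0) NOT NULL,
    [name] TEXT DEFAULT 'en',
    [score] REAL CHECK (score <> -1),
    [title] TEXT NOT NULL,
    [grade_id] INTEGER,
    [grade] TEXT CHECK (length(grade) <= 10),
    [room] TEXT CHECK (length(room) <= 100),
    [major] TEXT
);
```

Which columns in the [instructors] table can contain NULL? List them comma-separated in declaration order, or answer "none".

- room: declared NOT NULL → not nullable.
- status: no NOT NULL constraint applies → nullable.
- points: CHECK does not forbid NULL (a CHECK constraint passes when its expression is NULL) → nullable.
- score: part of the PRIMARY KEY, which implies NOT NULL → not nullable.
- name: part of the PRIMARY KEY, which implies NOT NULL → not nullable.
- level: declared NOT NULL → not nullable.
- building: CHECK does not forbid NULL (a CHECK constraint passes when its expression is NULL) → nullable.
- year: part of the PRIMARY KEY, which implies NOT NULL → not nullable.
- instructor_id: declared NOT NULL → not nullable.
- major: DEFAULT only fills an omitted column; an explicit NULL is still allowed → nullable.

status, points, building, major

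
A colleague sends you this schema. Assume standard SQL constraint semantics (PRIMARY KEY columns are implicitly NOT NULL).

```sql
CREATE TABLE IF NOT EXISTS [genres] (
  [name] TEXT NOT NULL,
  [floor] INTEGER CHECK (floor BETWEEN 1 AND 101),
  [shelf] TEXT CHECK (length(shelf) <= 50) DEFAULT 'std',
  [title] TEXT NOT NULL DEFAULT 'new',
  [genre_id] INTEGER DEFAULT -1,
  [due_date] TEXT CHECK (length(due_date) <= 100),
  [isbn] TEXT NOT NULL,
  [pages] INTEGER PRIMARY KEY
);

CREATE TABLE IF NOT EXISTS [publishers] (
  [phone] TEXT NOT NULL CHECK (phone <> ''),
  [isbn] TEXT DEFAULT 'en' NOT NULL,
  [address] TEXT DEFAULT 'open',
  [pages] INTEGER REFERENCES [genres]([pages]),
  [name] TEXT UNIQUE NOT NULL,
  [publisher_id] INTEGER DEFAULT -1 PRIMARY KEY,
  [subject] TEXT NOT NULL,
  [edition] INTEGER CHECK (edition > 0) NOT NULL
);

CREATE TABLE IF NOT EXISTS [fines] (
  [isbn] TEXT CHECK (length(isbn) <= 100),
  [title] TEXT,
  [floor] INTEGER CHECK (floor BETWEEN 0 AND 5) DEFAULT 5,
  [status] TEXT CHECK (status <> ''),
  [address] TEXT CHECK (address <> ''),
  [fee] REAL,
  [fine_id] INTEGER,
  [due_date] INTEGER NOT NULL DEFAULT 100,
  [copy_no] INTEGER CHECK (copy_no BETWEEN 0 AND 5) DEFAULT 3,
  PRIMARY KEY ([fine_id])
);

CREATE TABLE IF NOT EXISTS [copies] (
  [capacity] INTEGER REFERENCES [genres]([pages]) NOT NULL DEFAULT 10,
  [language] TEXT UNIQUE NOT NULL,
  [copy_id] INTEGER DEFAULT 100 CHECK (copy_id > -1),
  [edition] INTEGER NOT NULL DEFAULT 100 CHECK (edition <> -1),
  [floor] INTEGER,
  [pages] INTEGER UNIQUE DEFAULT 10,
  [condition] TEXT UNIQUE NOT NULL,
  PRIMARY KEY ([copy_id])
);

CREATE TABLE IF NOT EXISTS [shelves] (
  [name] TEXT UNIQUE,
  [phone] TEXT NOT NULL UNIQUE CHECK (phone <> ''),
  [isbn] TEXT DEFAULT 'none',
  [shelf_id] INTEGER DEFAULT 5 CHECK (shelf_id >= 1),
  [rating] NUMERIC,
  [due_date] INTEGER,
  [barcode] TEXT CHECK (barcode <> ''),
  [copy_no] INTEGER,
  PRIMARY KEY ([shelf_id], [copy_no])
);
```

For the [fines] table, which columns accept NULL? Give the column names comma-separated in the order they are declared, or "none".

- isbn: CHECK does not forbid NULL (a CHECK constraint passes when its expression is NULL) → nullable.
- title: no NOT NULL constraint applies → nullable.
- floor: CHECK does not forbid NULL (a CHECK constraint passes when its expression is NULL) → nullable.
- status: CHECK does not forbid NULL (a CHECK constraint passes when its expression is NULL) → nullable.
- address: CHECK does not forbid NULL (a CHECK constraint passes when its expression is NULL) → nullable.
- fee: no NOT NULL constraint applies → nullable.
- fine_id: part of the PRIMARY KEY, which implies NOT NULL → not nullable.
- due_date: declared NOT NULL → not nullable.
- copy_no: CHECK does not forbid NULL (a CHECK constraint passes when its expression is NULL) → nullable.

isbn, title, floor, status, address, fee, copy_no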